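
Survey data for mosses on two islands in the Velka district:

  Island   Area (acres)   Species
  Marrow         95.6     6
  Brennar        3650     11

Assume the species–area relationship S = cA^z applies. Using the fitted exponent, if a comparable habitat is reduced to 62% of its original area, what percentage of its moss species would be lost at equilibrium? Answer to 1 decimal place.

z = ln(11/6) / ln(3650/95.6) = 0.6061 / 3.6423 = 0.1664
S_new/S_old = (A_new/A_old)^z = 0.62^0.1664 = exp(0.1664 × -0.4780) = 0.9235
Fraction lost = 1 − 0.9235 = 0.07647

7.6%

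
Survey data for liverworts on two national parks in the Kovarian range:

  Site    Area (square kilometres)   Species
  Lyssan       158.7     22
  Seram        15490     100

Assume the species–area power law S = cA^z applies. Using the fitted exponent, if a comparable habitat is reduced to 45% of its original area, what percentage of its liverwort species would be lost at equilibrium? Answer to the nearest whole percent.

23%

z = ln(100/22) / ln(15490/158.7) = 1.5141 / 4.5809 = 0.3305
S_new/S_old = (A_new/A_old)^z = 0.45^0.3305 = exp(0.3305 × -0.7985) = 0.768
Fraction lost = 1 − 0.768 = 0.232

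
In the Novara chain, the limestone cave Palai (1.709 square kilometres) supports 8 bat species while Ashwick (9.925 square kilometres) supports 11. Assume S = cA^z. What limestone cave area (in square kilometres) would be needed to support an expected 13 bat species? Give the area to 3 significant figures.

25.0 square kilometres

z = ln(11/8) / ln(9.925/1.709) = 0.3185 / 1.7591 = 0.1810
c = 8 / 1.709^0.1810 = 8 / 1.102 = 7.26
A = (13/7.26)^(1/0.1810) ⇒ ln A = ln(1.791)/0.1810 = 3.2179
A = e^3.2179 ≈ 24.97 square kilometres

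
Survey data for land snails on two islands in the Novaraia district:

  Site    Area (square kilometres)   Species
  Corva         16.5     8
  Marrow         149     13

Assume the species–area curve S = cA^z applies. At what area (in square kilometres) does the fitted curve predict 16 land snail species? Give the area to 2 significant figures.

380 square kilometres

z = ln(13/8) / ln(149/16.5) = 0.4855 / 2.2006 = 0.2206
c = 8 / 16.5^0.2206 = 8 / 1.856 = 4.31
A = (16/4.31)^(1/0.2206) ⇒ ln A = ln(3.712)/0.2206 = 5.9451
A = e^5.9451 ≈ 381.9 square kilometres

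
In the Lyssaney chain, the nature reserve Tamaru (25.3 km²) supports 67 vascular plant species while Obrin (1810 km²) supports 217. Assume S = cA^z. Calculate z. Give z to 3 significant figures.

Taking logs: ln S = ln c + z ln A, so z = (ln S₂ − ln S₁)/(ln A₂ − ln A₁).
z = ln(217/67) / ln(1810/25.3) = ln(3.239) / ln(71.54) = 1.1752 / 4.2703 = 0.2752

0.275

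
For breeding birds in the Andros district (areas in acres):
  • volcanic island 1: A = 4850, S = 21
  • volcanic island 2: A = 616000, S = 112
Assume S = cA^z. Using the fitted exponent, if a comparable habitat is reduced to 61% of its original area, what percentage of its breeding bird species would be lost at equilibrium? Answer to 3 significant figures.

15.7%

z = ln(112/21) / ln(616000/4850) = 1.6740 / 4.8443 = 0.3456
S_new/S_old = (A_new/A_old)^z = 0.61^0.3456 = exp(0.3456 × -0.4943) = 0.843
Fraction lost = 1 − 0.843 = 0.157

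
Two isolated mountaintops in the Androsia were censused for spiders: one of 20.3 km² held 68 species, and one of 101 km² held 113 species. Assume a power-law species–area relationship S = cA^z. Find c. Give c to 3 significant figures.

z = ln(S₂/S₁) / ln(A₂/A₁) = ln(113/68) / ln(101/20.3) = 0.5079 / 1.6045 = 0.3165
c = S₁ / A₁^z = 68 / 20.3^0.3165 = 68 / 2.593 = 26.22

26.2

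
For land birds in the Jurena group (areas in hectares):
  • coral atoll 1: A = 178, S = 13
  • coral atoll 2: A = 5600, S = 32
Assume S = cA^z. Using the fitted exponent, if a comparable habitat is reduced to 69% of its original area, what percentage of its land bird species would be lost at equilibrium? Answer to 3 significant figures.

z = ln(32/13) / ln(5600/178) = 0.9008 / 3.4487 = 0.2612
S_new/S_old = (A_new/A_old)^z = 0.69^0.2612 = exp(0.2612 × -0.3711) = 0.9076
Fraction lost = 1 − 0.9076 = 0.09237

9.24%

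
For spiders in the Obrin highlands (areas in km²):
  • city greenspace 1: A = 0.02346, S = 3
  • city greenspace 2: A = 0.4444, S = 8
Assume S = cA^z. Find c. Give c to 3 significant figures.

10.5

z = ln(S₂/S₁) / ln(A₂/A₁) = ln(8/3) / ln(0.4444/0.02346) = 0.9808 / 2.9414 = 0.3335
c = S₁ / A₁^z = 3 / 0.02346^0.3335 = 3 / 0.2861 = 10.48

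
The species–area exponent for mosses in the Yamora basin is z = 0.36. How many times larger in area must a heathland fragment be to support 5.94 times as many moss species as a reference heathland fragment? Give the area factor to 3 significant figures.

(A₂/A₁)^0.36 = 5.94, so A₂/A₁ = 5.94^(1/0.36) = 5.94^2.778
ln(A₂/A₁) = ln 5.94 / 0.36 = 1.7817 / 0.36 = 4.9492
A₂/A₁ = e^4.9492 ≈ 141.1

141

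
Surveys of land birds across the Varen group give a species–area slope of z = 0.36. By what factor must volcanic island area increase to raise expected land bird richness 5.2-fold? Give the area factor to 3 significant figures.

(A₂/A₁)^0.36 = 5.2, so A₂/A₁ = 5.2^(1/0.36) = 5.2^2.778
ln(A₂/A₁) = ln 5.2 / 0.36 = 1.6487 / 0.36 = 4.5796
A₂/A₁ = e^4.5796 ≈ 97.48

97.5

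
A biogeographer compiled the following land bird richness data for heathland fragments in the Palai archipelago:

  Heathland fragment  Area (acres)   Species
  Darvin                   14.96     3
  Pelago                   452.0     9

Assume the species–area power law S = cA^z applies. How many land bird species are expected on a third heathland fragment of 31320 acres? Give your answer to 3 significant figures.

z = ln(9/3) / ln(452/14.96) = 1.0986 / 3.4083 = 0.3223
c = 3 / 14.96^0.3223 = 3 / 2.392 = 1.254
S₃ = 1.254 × 31320^0.3223 = 1.254 × 28.13 ≈ 35.28

35.3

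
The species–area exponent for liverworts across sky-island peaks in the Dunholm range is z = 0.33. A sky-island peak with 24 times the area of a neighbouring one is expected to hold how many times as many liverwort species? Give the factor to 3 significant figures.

S₂/S₁ = (A₂/A₁)^z = 24^0.33
ln(S₂/S₁) = 0.33 × ln 24 = 0.33 × 3.1781 = 1.0488
S₂/S₁ = e^1.0488 ≈ 2.854

2.85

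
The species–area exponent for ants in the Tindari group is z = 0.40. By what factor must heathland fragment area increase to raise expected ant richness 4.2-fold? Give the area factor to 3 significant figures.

(A₂/A₁)^0.4 = 4.2, so A₂/A₁ = 4.2^(1/0.4) = 4.2^2.5
ln(A₂/A₁) = ln 4.2 / 0.4 = 1.4351 / 0.4 = 3.5877
A₂/A₁ = e^3.5877 ≈ 36.15

36.2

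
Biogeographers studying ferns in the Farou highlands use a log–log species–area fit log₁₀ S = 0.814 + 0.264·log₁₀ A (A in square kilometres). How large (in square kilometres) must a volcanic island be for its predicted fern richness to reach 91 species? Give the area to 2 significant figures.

22000 square kilometres

91 = 6.516 × A^0.264  ⇒  A^0.264 = 91/6.516 = 13.97
ln A = ln(13.97) / 0.264 = 2.6366 / 0.264 = 9.9870
A = e^9.9870 ≈ 21741 square kilometres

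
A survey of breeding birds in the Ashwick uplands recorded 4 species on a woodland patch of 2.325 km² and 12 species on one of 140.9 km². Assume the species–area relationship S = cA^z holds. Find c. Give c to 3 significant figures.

3.19

z = ln(S₂/S₁) / ln(A₂/A₁) = ln(12/4) / ln(140.9/2.325) = 1.0986 / 4.1043 = 0.2677
c = S₁ / A₁^z = 4 / 2.325^0.2677 = 4 / 1.253 = 3.191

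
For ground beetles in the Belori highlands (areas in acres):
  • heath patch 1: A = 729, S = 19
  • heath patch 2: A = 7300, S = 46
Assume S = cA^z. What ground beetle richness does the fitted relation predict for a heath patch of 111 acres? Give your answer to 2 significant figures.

z = ln(46/19) / ln(7300/729) = 0.8842 / 2.3040 = 0.3838
c = 19 / 729^0.3838 = 19 / 12.55 = 1.514
S₃ = 1.514 × 111^0.3838 = 1.514 × 6.095 ≈ 9.227

9.2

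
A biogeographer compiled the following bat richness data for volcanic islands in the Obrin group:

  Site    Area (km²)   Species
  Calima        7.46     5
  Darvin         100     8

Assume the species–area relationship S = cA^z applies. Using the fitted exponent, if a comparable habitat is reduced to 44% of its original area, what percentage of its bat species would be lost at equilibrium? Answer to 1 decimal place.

13.8%

z = ln(8/5) / ln(100/7.46) = 0.4700 / 2.5956 = 0.1811
S_new/S_old = (A_new/A_old)^z = 0.44^0.1811 = exp(0.1811 × -0.8210) = 0.8619
Fraction lost = 1 − 0.8619 = 0.1381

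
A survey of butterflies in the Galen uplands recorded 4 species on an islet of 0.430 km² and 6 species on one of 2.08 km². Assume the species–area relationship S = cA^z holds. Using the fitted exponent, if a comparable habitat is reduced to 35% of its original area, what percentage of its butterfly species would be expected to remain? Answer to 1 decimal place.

z = ln(6/4) / ln(2.08/0.43) = 0.4055 / 1.5763 = 0.2572
S_new/S_old = (A_new/A_old)^z = 0.35^0.2572 = exp(0.2572 × -1.0498) = 0.7634

76.3%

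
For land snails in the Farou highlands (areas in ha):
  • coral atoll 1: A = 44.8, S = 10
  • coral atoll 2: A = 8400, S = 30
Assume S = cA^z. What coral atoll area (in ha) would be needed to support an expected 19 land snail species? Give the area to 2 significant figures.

z = ln(30/10) / ln(8400/44.8) = 1.0986 / 5.2338 = 0.2099
c = 10 / 44.8^0.2099 = 10 / 2.221 = 4.502
A = (19/4.502)^(1/0.2099) ⇒ ln A = ln(4.221)/0.2099 = 6.8600
A = e^6.8600 ≈ 953.4 ha

950 ha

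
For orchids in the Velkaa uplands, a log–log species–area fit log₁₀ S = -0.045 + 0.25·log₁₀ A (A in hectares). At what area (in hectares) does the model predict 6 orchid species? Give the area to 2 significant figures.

2000 hectares

6 = 0.9016 × A^0.25  ⇒  A^0.25 = 6/0.9016 = 6.655
ln A = ln(6.655) / 0.25 = 1.8954 / 0.25 = 7.5815
A = e^7.5815 ≈ 1962 hectares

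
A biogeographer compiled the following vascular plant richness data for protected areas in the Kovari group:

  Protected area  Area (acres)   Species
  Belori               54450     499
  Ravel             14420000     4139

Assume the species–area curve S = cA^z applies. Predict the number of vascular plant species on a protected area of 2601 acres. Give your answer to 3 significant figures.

z = ln(4139/499) / ln(14420000/54450) = 2.1156 / 5.5791 = 0.3792
c = 499 / 54450^0.3792 = 499 / 62.5 = 7.984
S₃ = 7.984 × 2601^0.3792 = 7.984 × 19.73 ≈ 157.5

157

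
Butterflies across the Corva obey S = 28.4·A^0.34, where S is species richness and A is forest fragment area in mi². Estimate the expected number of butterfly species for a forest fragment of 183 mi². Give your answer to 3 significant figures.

S = 28.4 × 183^0.34 = 28.4 × 5.878 ≈ 166.9

167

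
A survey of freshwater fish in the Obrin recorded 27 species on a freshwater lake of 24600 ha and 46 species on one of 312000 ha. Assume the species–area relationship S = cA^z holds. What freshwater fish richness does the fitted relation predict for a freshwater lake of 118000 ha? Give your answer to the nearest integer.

z = ln(46/27) / ln(312000/24600) = 0.5328 / 2.5403 = 0.2097
c = 27 / 24600^0.2097 = 27 / 8.336 = 3.239
S₃ = 3.239 × 118000^0.2097 = 3.239 × 11.58 ≈ 37.51

38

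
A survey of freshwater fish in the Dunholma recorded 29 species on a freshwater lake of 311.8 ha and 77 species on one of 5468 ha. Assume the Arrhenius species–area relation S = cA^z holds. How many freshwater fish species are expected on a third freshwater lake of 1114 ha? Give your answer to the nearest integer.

z = ln(77/29) / ln(5468/311.8) = 0.9765 / 2.8643 = 0.3409
c = 29 / 311.8^0.3409 = 29 / 7.083 = 4.094
S₃ = 4.094 × 1114^0.3409 = 4.094 × 10.93 ≈ 44.76

45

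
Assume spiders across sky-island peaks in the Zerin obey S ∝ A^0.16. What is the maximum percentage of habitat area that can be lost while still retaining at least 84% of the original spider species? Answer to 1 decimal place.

66.4%

Need (A_new/A_old)^0.16 = 0.84, so A_new/A_old = 0.84^(1/0.16) = 0.84^6.25
ln(A_new/A_old) = ln 0.84 / 0.16 = -0.1744 / 0.16 = -1.0897
A_new/A_old = e^-1.0897 ≈ 0.3363
Fraction that can be lost = 1 − 0.3363 = 0.6637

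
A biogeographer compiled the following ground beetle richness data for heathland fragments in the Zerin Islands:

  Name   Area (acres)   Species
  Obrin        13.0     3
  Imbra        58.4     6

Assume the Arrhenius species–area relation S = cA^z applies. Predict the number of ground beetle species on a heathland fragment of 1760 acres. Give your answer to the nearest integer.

29

z = ln(6/3) / ln(58.4/13) = 0.6931 / 1.5024 = 0.4614
c = 3 / 13^0.4614 = 3 / 3.265 = 0.9187
S₃ = 0.9187 × 1760^0.4614 = 0.9187 × 31.43 ≈ 28.88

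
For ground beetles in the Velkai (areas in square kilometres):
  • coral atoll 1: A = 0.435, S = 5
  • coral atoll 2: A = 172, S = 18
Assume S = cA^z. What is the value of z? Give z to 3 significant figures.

0.214

Taking logs: ln S = ln c + z ln A, so z = (ln S₂ − ln S₁)/(ln A₂ − ln A₁).
z = ln(18/5) / ln(172/0.435) = ln(3.6) / ln(395.4) = 1.2809 / 5.9799 = 0.2142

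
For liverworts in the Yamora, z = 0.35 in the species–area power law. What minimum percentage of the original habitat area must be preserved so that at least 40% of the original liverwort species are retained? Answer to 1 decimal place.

7.3%

Need (A_new/A_old)^0.35 = 0.4, so A_new/A_old = 0.4^(1/0.35) = 0.4^2.857
ln(A_new/A_old) = ln 0.4 / 0.35 = -0.9163 / 0.35 = -2.6180
A_new/A_old = e^-2.6180 ≈ 0.07295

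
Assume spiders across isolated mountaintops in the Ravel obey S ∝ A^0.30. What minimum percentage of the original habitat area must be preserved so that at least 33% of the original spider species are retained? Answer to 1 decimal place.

Need (A_new/A_old)^0.3 = 0.33, so A_new/A_old = 0.33^(1/0.3) = 0.33^3.333
ln(A_new/A_old) = ln 0.33 / 0.3 = -1.1087 / 0.3 = -3.6955
A_new/A_old = e^-3.6955 ≈ 0.02483

2.5%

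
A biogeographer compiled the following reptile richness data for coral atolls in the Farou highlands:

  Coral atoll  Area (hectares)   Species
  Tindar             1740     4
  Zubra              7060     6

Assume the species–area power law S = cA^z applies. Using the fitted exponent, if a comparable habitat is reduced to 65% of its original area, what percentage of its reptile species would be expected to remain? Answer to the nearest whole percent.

z = ln(6/4) / ln(7060/1740) = 0.4055 / 1.4006 = 0.2895
S_new/S_old = (A_new/A_old)^z = 0.65^0.2895 = exp(0.2895 × -0.4308) = 0.8828

88%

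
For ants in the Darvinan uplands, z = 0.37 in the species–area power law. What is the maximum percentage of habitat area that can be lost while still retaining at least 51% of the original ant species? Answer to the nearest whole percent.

84%

Need (A_new/A_old)^0.37 = 0.51, so A_new/A_old = 0.51^(1/0.37) = 0.51^2.703
ln(A_new/A_old) = ln 0.51 / 0.37 = -0.6733 / 0.37 = -1.8199
A_new/A_old = e^-1.8199 ≈ 0.1621
Fraction that can be lost = 1 − 0.1621 = 0.8379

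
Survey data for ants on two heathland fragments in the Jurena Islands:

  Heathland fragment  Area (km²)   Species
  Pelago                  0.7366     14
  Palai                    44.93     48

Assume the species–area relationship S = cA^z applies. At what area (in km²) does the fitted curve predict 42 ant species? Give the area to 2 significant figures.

z = ln(48/14) / ln(44.93/0.7366) = 1.2321 / 4.1108 = 0.2997
c = 14 / 0.7366^0.2997 = 14 / 0.9124 = 15.34
A = (42/15.34)^(1/0.2997) ⇒ ln A = ln(2.737)/0.2997 = 3.3596
A = e^3.3596 ≈ 28.78 km²

29 km²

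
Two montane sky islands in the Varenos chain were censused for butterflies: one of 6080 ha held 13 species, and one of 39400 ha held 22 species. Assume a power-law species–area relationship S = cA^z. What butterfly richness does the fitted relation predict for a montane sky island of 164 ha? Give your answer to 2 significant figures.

4.7

z = ln(22/13) / ln(39400/6080) = 0.5261 / 1.8688 = 0.2815
c = 13 / 6080^0.2815 = 13 / 11.62 = 1.119
S₃ = 1.119 × 164^0.2815 = 1.119 × 4.203 ≈ 4.701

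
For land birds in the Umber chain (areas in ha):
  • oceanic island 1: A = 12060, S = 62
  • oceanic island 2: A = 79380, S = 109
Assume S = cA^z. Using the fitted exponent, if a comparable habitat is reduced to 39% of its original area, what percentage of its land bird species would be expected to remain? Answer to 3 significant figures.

75.4%

z = ln(109/62) / ln(79380/12060) = 0.5642 / 1.8844 = 0.2994
S_new/S_old = (A_new/A_old)^z = 0.39^0.2994 = exp(0.2994 × -0.9416) = 0.7543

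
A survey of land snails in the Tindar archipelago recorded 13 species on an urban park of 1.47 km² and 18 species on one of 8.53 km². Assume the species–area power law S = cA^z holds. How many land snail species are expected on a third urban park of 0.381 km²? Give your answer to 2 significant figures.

10

z = ln(18/13) / ln(8.53/1.47) = 0.3254 / 1.7583 = 0.1851
c = 13 / 1.47^0.1851 = 13 / 1.074 = 12.11
S₃ = 12.11 × 0.381^0.1851 = 12.11 × 0.8364 ≈ 10.13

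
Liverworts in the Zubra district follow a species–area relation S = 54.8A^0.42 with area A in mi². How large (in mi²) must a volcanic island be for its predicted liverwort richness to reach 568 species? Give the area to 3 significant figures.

262 mi²

568 = 54.8 × A^0.42  ⇒  A^0.42 = 568/54.8 = 10.36
ln A = ln(10.36) / 0.42 = 2.3384 / 0.42 = 5.5677
A = e^5.5677 ≈ 261.8 mi²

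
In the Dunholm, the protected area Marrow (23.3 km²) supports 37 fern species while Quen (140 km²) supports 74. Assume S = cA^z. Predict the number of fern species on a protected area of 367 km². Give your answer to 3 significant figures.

107

z = ln(74/37) / ln(140/23.3) = 0.6931 / 1.7932 = 0.3865
c = 37 / 23.3^0.3865 = 37 / 3.377 = 10.96
S₃ = 10.96 × 367^0.3865 = 10.96 × 9.803 ≈ 107.4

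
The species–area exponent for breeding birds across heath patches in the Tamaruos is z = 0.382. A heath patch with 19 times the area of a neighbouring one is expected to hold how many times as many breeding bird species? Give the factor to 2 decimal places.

3.08

S₂/S₁ = (A₂/A₁)^z = 19^0.382
ln(S₂/S₁) = 0.382 × ln 19 = 0.382 × 2.9444 = 1.1248
S₂/S₁ = e^1.1248 ≈ 3.08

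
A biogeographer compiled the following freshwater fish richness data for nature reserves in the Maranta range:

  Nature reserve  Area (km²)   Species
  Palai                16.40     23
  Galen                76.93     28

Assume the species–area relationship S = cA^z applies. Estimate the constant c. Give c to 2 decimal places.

z = ln(S₂/S₁) / ln(A₂/A₁) = ln(28/23) / ln(76.93/16.4) = 0.1967 / 1.5456 = 0.1273
c = S₁ / A₁^z = 23 / 16.4^0.1273 = 23 / 1.428 = 16.11

16.11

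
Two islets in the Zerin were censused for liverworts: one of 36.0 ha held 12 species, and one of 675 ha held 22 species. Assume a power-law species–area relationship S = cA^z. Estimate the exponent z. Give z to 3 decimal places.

Taking logs: ln S = ln c + z ln A, so z = (ln S₂ − ln S₁)/(ln A₂ − ln A₁).
z = ln(22/12) / ln(675/36) = ln(1.833) / ln(18.75) = 0.6061 / 2.9312 = 0.2068

0.207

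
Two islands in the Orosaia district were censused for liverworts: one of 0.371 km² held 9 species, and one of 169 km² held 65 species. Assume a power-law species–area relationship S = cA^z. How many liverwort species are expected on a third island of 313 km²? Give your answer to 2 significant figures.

z = ln(65/9) / ln(169/0.371) = 1.9772 / 6.1215 = 0.3230
c = 9 / 0.371^0.3230 = 9 / 0.726 = 12.4
S₃ = 12.4 × 313^0.3230 = 12.4 × 6.398 ≈ 79.32

79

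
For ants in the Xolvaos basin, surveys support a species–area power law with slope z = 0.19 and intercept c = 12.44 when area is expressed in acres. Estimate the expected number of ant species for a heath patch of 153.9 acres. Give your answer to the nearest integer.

S = 12.44 × 153.9^0.19 = 12.44 × 2.604 ≈ 32.39

32 species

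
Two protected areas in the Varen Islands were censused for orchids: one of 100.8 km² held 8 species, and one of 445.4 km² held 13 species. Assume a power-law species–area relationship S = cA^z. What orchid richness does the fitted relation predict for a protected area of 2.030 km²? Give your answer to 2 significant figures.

z = ln(13/8) / ln(445.4/100.8) = 0.4855 / 1.4858 = 0.3268
c = 8 / 100.8^0.3268 = 8 / 4.515 = 1.772
S₃ = 1.772 × 2.03^0.3268 = 1.772 × 1.26 ≈ 2.233

2.2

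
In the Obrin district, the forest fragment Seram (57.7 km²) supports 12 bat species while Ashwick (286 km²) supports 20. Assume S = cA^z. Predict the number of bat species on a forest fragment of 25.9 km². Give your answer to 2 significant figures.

9.3

z = ln(20/12) / ln(286/57.7) = 0.5108 / 1.6007 = 0.3191
c = 12 / 57.7^0.3191 = 12 / 3.648 = 3.29
S₃ = 3.29 × 25.9^0.3191 = 3.29 × 2.825 ≈ 9.293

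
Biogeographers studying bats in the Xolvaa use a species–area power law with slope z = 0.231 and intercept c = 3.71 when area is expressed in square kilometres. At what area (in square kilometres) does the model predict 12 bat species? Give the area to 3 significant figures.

161 square kilometres

12 = 3.71 × A^0.231  ⇒  A^0.231 = 12/3.71 = 3.235
ln A = ln(3.235) / 0.231 = 1.1739 / 0.231 = 5.0817
A = e^5.0817 ≈ 161 square kilometres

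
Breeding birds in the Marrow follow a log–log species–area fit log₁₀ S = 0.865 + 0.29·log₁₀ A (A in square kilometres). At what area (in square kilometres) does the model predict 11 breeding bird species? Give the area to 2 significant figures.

4.1 square kilometres

11 = 7.328 × A^0.29  ⇒  A^0.29 = 11/7.328 = 1.501
ln A = ln(1.501) / 0.29 = 0.4062 / 0.29 = 1.4005
A = e^1.4005 ≈ 4.057 square kilometres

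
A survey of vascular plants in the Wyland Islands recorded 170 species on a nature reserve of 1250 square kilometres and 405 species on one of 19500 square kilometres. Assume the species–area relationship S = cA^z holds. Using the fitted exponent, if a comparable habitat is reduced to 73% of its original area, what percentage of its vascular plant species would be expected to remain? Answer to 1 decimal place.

z = ln(405/170) / ln(19500/1250) = 0.8681 / 2.7473 = 0.3160
S_new/S_old = (A_new/A_old)^z = 0.73^0.3160 = exp(0.3160 × -0.3147) = 0.9053

90.5%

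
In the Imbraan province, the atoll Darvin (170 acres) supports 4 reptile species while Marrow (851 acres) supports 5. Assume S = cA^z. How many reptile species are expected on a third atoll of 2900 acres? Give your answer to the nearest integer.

z = ln(5/4) / ln(851/170) = 0.2231 / 1.6106 = 0.1385
c = 4 / 170^0.1385 = 4 / 2.037 = 1.964
S₃ = 1.964 × 2900^0.1385 = 1.964 × 3.018 ≈ 5.926

6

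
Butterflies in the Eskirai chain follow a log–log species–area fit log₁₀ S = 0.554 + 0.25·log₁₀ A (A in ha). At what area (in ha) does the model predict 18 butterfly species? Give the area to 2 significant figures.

18 = 3.581 × A^0.25  ⇒  A^0.25 = 18/3.581 = 5.027
ln A = ln(5.027) / 0.25 = 1.6147 / 0.25 = 6.4590
A = e^6.4590 ≈ 638.4 ha

640 ha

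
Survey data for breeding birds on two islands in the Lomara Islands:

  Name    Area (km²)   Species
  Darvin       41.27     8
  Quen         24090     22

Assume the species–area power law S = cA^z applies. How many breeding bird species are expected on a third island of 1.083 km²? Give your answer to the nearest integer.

4

z = ln(22/8) / ln(24090/41.27) = 1.0116 / 6.3694 = 0.1588
c = 8 / 41.27^0.1588 = 8 / 1.806 = 4.431
S₃ = 4.431 × 1.083^0.1588 = 4.431 × 1.013 ≈ 4.487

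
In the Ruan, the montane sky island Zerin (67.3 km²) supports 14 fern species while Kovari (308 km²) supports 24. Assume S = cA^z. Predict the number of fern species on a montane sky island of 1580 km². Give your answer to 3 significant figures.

z = ln(24/14) / ln(308/67.3) = 0.5390 / 1.5209 = 0.3544
c = 14 / 67.3^0.3544 = 14 / 4.444 = 3.15
S₃ = 3.15 × 1580^0.3544 = 3.15 × 13.6 ≈ 42.84

42.8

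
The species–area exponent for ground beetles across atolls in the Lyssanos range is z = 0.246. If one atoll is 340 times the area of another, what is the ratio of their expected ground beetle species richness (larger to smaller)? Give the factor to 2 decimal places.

S₂/S₁ = (A₂/A₁)^z = 340^0.246
ln(S₂/S₁) = 0.246 × ln 340 = 0.246 × 5.8289 = 1.4339
S₂/S₁ = e^1.4339 ≈ 4.195

4.20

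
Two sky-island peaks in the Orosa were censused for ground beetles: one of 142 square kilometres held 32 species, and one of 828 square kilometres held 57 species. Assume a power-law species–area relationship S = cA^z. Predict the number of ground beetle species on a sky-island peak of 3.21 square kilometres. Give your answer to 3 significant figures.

9.25

z = ln(57/32) / ln(828/142) = 0.5773 / 1.7632 = 0.3274
c = 32 / 142^0.3274 = 32 / 5.067 = 6.316
S₃ = 6.316 × 3.21^0.3274 = 6.316 × 1.465 ≈ 9.253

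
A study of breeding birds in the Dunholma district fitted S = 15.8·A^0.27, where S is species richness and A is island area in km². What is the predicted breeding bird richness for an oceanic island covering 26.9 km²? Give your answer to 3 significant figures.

38.4

S = 15.8 × 26.9^0.27 = 15.8 × 2.432 ≈ 38.43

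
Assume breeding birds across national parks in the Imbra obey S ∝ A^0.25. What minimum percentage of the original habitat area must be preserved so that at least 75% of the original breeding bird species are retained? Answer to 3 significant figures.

Need (A_new/A_old)^0.25 = 0.75, so A_new/A_old = 0.75^(1/0.25) = 0.75^4
ln(A_new/A_old) = ln 0.75 / 0.25 = -0.2877 / 0.25 = -1.1507
A_new/A_old = e^-1.1507 ≈ 0.3164

31.6%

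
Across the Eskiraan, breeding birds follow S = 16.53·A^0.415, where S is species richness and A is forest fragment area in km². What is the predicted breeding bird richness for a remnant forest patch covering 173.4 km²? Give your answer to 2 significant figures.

S = 16.53 × 173.4^0.415
ln S = ln 16.53 + 0.415 × ln 173.4 = 2.8052 + 0.415 × 5.1556 = 4.9448
S = e^4.9448 ≈ 140.4

140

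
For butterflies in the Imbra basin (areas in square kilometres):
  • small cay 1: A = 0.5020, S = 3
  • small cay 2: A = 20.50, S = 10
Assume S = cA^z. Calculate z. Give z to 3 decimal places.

0.325

Taking logs: ln S = ln c + z ln A, so z = (ln S₂ − ln S₁)/(ln A₂ − ln A₁).
z = ln(10/3) / ln(20.5/0.502) = ln(3.333) / ln(40.84) = 1.2040 / 3.7096 = 0.3246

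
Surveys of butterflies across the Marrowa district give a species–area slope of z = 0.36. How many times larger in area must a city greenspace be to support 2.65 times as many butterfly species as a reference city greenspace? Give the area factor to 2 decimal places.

(A₂/A₁)^0.36 = 2.65, so A₂/A₁ = 2.65^(1/0.36) = 2.65^2.778
ln(A₂/A₁) = ln 2.65 / 0.36 = 0.9746 / 0.36 = 2.7071
A₂/A₁ = e^2.7071 ≈ 14.99

14.99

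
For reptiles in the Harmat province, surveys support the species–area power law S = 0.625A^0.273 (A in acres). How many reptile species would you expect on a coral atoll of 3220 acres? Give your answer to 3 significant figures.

S = 0.625 × 3220^0.273 = 0.625 × 9.071 ≈ 5.669

5.67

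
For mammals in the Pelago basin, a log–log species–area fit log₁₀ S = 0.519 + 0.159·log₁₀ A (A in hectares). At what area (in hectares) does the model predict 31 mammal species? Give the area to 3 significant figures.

1300000 hectares

31 = 3.304 × A^0.159  ⇒  A^0.159 = 31/3.304 = 9.383
ln A = ln(9.383) / 0.159 = 2.2389 / 0.159 = 14.0814
A = e^14.0814 ≈ 1304615 hectares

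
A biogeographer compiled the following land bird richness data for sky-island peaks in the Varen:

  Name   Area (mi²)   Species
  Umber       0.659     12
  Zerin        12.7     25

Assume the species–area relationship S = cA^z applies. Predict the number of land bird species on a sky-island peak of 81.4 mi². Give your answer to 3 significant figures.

z = ln(25/12) / ln(12.7/0.659) = 0.7340 / 2.9586 = 0.2481
c = 12 / 0.659^0.2481 = 12 / 0.9017 = 13.31
S₃ = 13.31 × 81.4^0.2481 = 13.31 × 2.978 ≈ 39.64

39.6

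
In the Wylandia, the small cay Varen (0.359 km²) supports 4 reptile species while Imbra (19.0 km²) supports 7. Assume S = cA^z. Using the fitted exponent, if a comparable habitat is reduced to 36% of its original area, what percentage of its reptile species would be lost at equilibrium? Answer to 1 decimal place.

13.4%

z = ln(7/4) / ln(19/0.359) = 0.5596 / 3.9689 = 0.1410
S_new/S_old = (A_new/A_old)^z = 0.36^0.1410 = exp(0.1410 × -1.0217) = 0.8658
Fraction lost = 1 − 0.8658 = 0.1342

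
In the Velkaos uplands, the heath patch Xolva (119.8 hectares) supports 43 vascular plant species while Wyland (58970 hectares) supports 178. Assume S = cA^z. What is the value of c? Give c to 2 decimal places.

14.36

z = ln(S₂/S₁) / ln(A₂/A₁) = ln(178/43) / ln(58970/119.8) = 1.4206 / 6.1990 = 0.2292
c = S₁ / A₁^z = 43 / 119.8^0.2292 = 43 / 2.994 = 14.36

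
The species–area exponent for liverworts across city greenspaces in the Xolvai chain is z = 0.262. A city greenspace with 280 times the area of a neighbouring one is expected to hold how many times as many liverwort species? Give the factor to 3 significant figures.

4.38

S₂/S₁ = (A₂/A₁)^z = 280^0.262
ln(S₂/S₁) = 0.262 × ln 280 = 0.262 × 5.6348 = 1.4763
S₂/S₁ = e^1.4763 ≈ 4.377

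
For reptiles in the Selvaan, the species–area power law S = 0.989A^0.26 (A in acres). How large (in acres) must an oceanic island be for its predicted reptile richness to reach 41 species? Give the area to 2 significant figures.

1700000 acres

41 = 0.989 × A^0.26  ⇒  A^0.26 = 41/0.989 = 41.46
ln A = ln(41.46) / 0.26 = 3.7246 / 0.26 = 14.3255
A = e^14.3255 ≈ 1665293 acres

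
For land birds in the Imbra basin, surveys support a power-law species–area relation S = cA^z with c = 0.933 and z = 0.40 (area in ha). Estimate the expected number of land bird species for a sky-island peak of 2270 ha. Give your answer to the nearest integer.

21 species

S = 0.933 × 2270^0.4
ln S = ln 0.933 + 0.4 × ln 2270 = -0.0694 + 0.4 × 7.7275 = 3.0217
S = e^3.0217 ≈ 20.53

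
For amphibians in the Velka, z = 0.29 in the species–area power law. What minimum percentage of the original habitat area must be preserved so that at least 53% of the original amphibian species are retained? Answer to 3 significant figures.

Need (A_new/A_old)^0.29 = 0.53, so A_new/A_old = 0.53^(1/0.29) = 0.53^3.448
ln(A_new/A_old) = ln 0.53 / 0.29 = -0.6349 / 0.29 = -2.1892
A_new/A_old = e^-2.1892 ≈ 0.112

11.2%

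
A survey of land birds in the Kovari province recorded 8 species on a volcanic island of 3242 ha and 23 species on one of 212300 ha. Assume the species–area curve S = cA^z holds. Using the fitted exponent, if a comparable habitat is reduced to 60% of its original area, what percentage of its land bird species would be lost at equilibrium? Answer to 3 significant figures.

12.1%

z = ln(23/8) / ln(212300/3242) = 1.0561 / 4.1818 = 0.2525
S_new/S_old = (A_new/A_old)^z = 0.6^0.2525 = exp(0.2525 × -0.5108) = 0.879
Fraction lost = 1 − 0.879 = 0.121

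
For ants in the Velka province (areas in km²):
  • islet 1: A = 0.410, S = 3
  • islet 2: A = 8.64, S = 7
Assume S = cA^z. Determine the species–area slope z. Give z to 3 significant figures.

Taking logs: ln S = ln c + z ln A, so z = (ln S₂ − ln S₁)/(ln A₂ − ln A₁).
z = ln(7/3) / ln(8.64/0.41) = ln(2.333) / ln(21.07) = 0.8473 / 3.0480 = 0.2780

0.278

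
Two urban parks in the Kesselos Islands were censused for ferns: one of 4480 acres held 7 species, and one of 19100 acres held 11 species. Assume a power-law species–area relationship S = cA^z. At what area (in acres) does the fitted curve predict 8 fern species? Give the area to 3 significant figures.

6880 acres

z = ln(11/7) / ln(19100/4480) = 0.4520 / 1.4501 = 0.3117
c = 7 / 4480^0.3117 = 7 / 13.74 = 0.5093
A = (8/0.5093)^(1/0.3117) ⇒ ln A = ln(15.71)/0.3117 = 8.8358
A = e^8.8358 ≈ 6876 acres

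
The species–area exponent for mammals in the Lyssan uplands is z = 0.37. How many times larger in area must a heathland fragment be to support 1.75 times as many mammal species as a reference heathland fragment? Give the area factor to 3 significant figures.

(A₂/A₁)^0.37 = 1.75, so A₂/A₁ = 1.75^(1/0.37) = 1.75^2.703
ln(A₂/A₁) = ln 1.75 / 0.37 = 0.5596 / 0.37 = 1.5125
A₂/A₁ = e^1.5125 ≈ 4.538

4.54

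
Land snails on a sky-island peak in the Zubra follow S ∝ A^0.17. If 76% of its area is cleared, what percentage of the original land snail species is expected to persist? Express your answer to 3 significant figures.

78.5%

S_new/S_old = (A_new/A_old)^z = 0.24^0.17
= exp(0.17 × ln 0.24) = exp(0.17 × -1.4271) = exp(-0.2426) ≈ 0.7846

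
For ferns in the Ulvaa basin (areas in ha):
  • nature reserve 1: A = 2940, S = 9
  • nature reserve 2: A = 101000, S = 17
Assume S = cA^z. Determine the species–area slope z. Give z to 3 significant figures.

Taking logs: ln S = ln c + z ln A, so z = (ln S₂ − ln S₁)/(ln A₂ − ln A₁).
z = ln(17/9) / ln(101000/2940) = ln(1.889) / ln(34.35) = 0.6360 / 3.5367 = 0.1798

0.180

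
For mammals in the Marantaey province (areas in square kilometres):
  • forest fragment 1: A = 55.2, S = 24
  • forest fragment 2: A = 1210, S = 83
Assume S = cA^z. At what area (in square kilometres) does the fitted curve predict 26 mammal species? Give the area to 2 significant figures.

67 square kilometres

z = ln(83/24) / ln(1210/55.2) = 1.2408 / 3.0874 = 0.4019
c = 24 / 55.2^0.4019 = 24 / 5.013 = 4.788
A = (26/4.788)^(1/0.4019) ⇒ ln A = ln(5.43)/0.4019 = 4.2101
A = e^4.2101 ≈ 67.37 square kilometres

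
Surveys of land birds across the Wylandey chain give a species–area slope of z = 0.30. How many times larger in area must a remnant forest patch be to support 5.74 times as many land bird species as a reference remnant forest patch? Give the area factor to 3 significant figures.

(A₂/A₁)^0.3 = 5.74, so A₂/A₁ = 5.74^(1/0.3) = 5.74^3.333
ln(A₂/A₁) = ln 5.74 / 0.3 = 1.7475 / 0.3 = 5.8249
A₂/A₁ = e^5.8249 ≈ 338.6

339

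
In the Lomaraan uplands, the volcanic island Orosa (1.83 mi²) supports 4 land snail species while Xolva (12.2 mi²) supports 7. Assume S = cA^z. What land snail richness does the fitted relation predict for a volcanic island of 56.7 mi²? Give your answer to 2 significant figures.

11

z = ln(7/4) / ln(12.2/1.83) = 0.5596 / 1.8971 = 0.2950
c = 4 / 1.83^0.2950 = 4 / 1.195 = 3.347
S₃ = 3.347 × 56.7^0.2950 = 3.347 × 3.291 ≈ 11.01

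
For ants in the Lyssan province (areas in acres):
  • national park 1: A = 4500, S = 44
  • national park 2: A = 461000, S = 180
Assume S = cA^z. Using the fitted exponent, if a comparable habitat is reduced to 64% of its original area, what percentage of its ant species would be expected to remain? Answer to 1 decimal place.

87.3%

z = ln(180/44) / ln(461000/4500) = 1.4088 / 4.6293 = 0.3043
S_new/S_old = (A_new/A_old)^z = 0.64^0.3043 = exp(0.3043 × -0.4463) = 0.873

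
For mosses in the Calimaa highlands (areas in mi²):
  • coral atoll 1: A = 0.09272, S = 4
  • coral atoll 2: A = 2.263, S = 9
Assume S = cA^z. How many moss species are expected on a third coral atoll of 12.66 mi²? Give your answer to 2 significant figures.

14

z = ln(9/4) / ln(2.263/0.09272) = 0.8109 / 3.1949 = 0.2538
c = 4 / 0.09272^0.2538 = 4 / 0.5468 = 7.315
S₃ = 7.315 × 12.66^0.2538 = 7.315 × 1.905 ≈ 13.93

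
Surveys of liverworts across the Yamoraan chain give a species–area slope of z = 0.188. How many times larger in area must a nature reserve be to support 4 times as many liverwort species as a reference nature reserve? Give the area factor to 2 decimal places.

1593.85

(A₂/A₁)^0.188 = 4, so A₂/A₁ = 4^(1/0.188) = 4^5.319
ln(A₂/A₁) = ln 4 / 0.188 = 1.3863 / 0.188 = 7.3739
A₂/A₁ = e^7.3739 ≈ 1594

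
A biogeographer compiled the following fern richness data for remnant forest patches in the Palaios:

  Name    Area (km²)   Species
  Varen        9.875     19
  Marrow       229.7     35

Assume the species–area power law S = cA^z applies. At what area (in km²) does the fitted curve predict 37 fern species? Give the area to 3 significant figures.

306 km²

z = ln(35/19) / ln(229.7/9.875) = 0.6109 / 3.1468 = 0.1941
c = 19 / 9.875^0.1941 = 19 / 1.56 = 12.18
A = (37/12.18)^(1/0.1941) ⇒ ln A = ln(3.038)/0.1941 = 5.7230
A = e^5.7230 ≈ 305.8 km²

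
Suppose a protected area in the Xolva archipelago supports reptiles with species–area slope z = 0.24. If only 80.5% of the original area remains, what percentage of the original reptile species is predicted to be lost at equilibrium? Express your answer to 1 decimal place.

5.1%

S_new/S_old = (A_new/A_old)^z = 0.805^0.24
= exp(0.24 × ln 0.805) = exp(0.24 × -0.2169) = exp(-0.0521) ≈ 0.9493
Fraction lost = 1 − 0.9493 = 0.05073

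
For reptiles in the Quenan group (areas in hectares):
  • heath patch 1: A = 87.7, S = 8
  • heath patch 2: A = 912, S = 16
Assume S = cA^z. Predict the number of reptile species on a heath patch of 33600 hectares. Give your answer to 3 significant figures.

z = ln(16/8) / ln(912/87.7) = 0.6931 / 2.3417 = 0.2960
c = 8 / 87.7^0.2960 = 8 / 3.759 = 2.128
S₃ = 2.128 × 33600^0.2960 = 2.128 × 21.87 ≈ 46.53

46.5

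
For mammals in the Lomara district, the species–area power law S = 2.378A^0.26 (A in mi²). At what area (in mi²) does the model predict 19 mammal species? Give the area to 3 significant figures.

19 = 2.378 × A^0.26  ⇒  A^0.26 = 19/2.378 = 7.99
ln A = ln(7.99) / 0.26 = 2.0782 / 0.26 = 7.9930
A = e^7.9930 ≈ 2960 mi²

2960 mi²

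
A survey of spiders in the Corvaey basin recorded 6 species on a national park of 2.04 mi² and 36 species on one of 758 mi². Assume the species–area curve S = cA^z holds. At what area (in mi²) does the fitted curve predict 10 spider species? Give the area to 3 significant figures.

11.0 mi²

z = ln(36/6) / ln(758/2.04) = 1.7918 / 5.9177 = 0.3028
c = 6 / 2.04^0.3028 = 6 / 1.241 = 4.835
A = (10/4.835)^(1/0.3028) ⇒ ln A = ln(2.068)/0.3028 = 2.4001
A = e^2.4001 ≈ 11.02 mi²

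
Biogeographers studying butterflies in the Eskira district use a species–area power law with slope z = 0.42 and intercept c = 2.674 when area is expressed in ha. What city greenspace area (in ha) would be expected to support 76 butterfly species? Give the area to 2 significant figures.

76 = 2.674 × A^0.42  ⇒  A^0.42 = 76/2.674 = 28.42
ln A = ln(28.42) / 0.42 = 3.3472 / 0.42 = 7.9694
A = e^7.9694 ≈ 2891 ha

2900 ha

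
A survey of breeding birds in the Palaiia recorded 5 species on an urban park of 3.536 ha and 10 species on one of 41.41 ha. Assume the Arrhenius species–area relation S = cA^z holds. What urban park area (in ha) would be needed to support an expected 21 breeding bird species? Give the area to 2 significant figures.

z = ln(10/5) / ln(41.41/3.536) = 0.6931 / 2.4605 = 0.2817
c = 5 / 3.536^0.2817 = 5 / 1.427 = 3.503
A = (21/3.503)^(1/0.2817) ⇒ ln A = ln(5.995)/0.2817 = 6.3572
A = e^6.3572 ≈ 576.7 ha

580 ha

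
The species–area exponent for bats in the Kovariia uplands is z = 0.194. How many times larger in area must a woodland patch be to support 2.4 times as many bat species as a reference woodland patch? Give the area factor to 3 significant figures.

(A₂/A₁)^0.194 = 2.4, so A₂/A₁ = 2.4^(1/0.194) = 2.4^5.155
ln(A₂/A₁) = ln 2.4 / 0.194 = 0.8755 / 0.194 = 4.5127
A₂/A₁ = e^4.5127 ≈ 91.17

91.2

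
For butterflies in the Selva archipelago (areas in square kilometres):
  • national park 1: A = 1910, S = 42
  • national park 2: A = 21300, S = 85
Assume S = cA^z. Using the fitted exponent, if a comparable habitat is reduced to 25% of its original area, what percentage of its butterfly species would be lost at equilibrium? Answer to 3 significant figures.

33.3%

z = ln(85/42) / ln(21300/1910) = 0.7050 / 2.4116 = 0.2923
S_new/S_old = (A_new/A_old)^z = 0.25^0.2923 = exp(0.2923 × -1.3863) = 0.6668
Fraction lost = 1 − 0.6668 = 0.3332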